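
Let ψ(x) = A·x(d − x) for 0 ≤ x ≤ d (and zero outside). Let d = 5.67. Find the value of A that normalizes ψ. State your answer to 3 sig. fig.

We need A² ∫|f|² dx = 1, taking the integral from 0 to d.
∫|ψ|² dx = A²·(d^5/30).
Substituting d = 5.67 gives A² = 0.005119, so A = 0.07155.

A ≈ 0.0715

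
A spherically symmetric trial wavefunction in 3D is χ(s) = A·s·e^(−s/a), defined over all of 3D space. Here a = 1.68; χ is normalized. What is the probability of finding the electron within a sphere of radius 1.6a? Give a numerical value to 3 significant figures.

With dV = 4πs²ds, the probability is ∫|χ|² dV over s ≤ 1.6a.
Normalization gives A² = 1/(3·π·a^5).
Substituting u = s/a, A², 4π and the length scale all cancel in the ratio: P = ∫_{0}^{1.6} u^4·e^(-2·u) du / ∫_{0}^{∞} u^4·e^(-2·u) du.
With ∫ u^4·e^(-2·u) du = -(u^4/2 + u^3 + 3·u^2/2 + 3·u/2 + 3/4)·e^(-2·u) + C, the region integral is ≈ 0.16454 and the full one is 3/4.
Taking the ratio yields P = 0.2194.

P ≈ 0.219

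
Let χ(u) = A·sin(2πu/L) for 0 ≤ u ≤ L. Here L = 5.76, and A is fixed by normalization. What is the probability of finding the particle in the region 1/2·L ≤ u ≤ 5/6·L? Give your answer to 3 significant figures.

P = ∫_{1/2·L}^{5/6·L} |χ(u)|² du.
The normalization integral ∫|χ|²du over the whole domain equals L/2·A², and A² cancels in the ratio.
In terms of t = u/L (A² and the length scale cancel between numerator and denominator), P = [∫_{1/2}^{5/6} sin(2·π·t)^2 dt] / [∫_{0}^{1} sin(2·π·t)^2 dt].
An antiderivative of sin(2·π·t)^2 is t/2 - sin(4·π·t)/(8·π); evaluating from 1/2 to 5/6 gives √(3)/(16·π) + 1/6, while the full integral is 1/2.
The result is P = (√(3)/8 + π/3)/π.

P ≈ 0.402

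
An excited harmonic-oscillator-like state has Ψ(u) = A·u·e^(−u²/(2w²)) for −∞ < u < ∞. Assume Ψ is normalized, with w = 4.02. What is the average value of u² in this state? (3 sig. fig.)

⟨u^2⟩ ≈ 24.2

The expectation value is the |Ψ|²-weighted average of u^2: ∫ u^2|Ψ|² du.
Since the A² factors cancel between numerator and denominator, ⟨u²⟩ = 3·w^2/2.
With w = 4.02, ⟨u^2⟩ = 24.24.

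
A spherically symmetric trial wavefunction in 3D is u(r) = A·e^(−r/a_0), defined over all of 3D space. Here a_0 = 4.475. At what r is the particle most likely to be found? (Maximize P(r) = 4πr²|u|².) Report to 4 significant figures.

r ≈ 4.475

The maximum of P(r) = 4πr²|u|² occurs where its derivative vanishes.
This gives r = a_0.
With a_0 = 4.475, the most probable radial distance is 4.4750.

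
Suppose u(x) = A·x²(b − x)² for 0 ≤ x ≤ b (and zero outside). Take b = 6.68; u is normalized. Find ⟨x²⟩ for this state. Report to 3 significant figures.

⟨x^2⟩ ≈ 12.2

By definition ⟨x²⟩ = ∫ x^2 |u(x)|² dx.
The ratio of the moment integral to the normalization integral gives ⟨x²⟩ = 3·b^2/11.
Putting b = 6.68 gives 12.17.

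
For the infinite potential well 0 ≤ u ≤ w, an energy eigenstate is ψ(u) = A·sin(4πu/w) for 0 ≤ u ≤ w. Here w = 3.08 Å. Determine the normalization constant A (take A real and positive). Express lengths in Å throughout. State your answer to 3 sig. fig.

Normalization requires ∫|ψ|² du = 1, integrated from 0 to w.
With ∫₀^w sin²(nπu/w) du = w/2, ∫|ψ|² du = A²·(w/2).
Hence A² = 1/[w/2].
With w = 3.08: A² = 0.6494 and A = 0.8058.

A ≈ 0.806 Å^(-1/2)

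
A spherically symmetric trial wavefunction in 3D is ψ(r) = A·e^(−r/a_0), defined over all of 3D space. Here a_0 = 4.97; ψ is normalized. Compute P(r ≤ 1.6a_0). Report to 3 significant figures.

P ≈ 0.620

With dV = 4πr²dr, the probability is ∫|ψ|² dV over r ≤ 1.6a_0.
A² is fixed by ∫₀^∞ 4πr²|ψ|² dr = 1, i.e. A² = (π·a_0^3)^(−1).
Substituting u = r/a_0, A², 4π and the length scale all cancel in the ratio: P = ∫_{0}^{1.6} u^2·e^(-2·u) du / ∫_{0}^{∞} u^2·e^(-2·u) du.
Using ∫ u^2·e^(-2·u) du = -(2·u^2 + 2·u + 1)·e^(-2·u)/4, the numerator is 1/4 - 233·e^(-16/5)/100 and the denominator is 1/4.
The region integral divided by the full integral gives P = 0.6201.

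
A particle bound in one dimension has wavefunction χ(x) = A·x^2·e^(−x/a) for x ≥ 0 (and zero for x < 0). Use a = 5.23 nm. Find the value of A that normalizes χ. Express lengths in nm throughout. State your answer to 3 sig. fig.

A ≈ 0.0185 nm^(-5/2)

The normalization condition is ∫|χ|² dx = 1 from 0 to ∞.
Using ∫₀^∞ xⁿ e^(−αx) dx = n!/αⁿ⁺¹, with χ = A·x^2·e^(−x/a), the integral evaluates to A²·[3·a^5/4].
Hence A² = 1/[3·a^5/4].
With a = 5.23: A² = 0.0003407 and A = 0.01846.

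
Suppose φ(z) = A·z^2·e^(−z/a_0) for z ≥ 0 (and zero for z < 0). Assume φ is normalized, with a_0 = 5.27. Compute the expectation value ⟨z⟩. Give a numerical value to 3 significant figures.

⟨z⟩ ≈ 13.2

By definition ⟨z⟩ = ∫ z |φ(z)|² dz.
Using ∫₀^∞ zⁿ e^(−αz) dz = n!/αⁿ⁺¹, since the A² factors cancel between numerator and denominator, ⟨z⟩ = 5·a_0/2.
With a_0 = 5.27, ⟨z⟩ = 13.18.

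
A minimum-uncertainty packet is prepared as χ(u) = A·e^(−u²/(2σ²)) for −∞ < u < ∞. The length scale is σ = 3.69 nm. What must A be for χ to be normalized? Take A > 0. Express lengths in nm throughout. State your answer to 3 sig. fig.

A ≈ 0.391 nm^(-1/2)

The normalization condition is ∫|χ|² du = 1 from −∞ to ∞.
With ∫_{−∞}^{∞} u^(2m) e^(−αu²) du = (2m−1)!!·√π / (2^m α^(m+1/2)), with χ = A·e^(−u²/(2σ²)), the integral evaluates to A²·[√(π)·σ].
Hence A² = 1/[√(π)·σ].
Substituting σ = 3.69 gives A² = 0.1529, so A = 0.3910.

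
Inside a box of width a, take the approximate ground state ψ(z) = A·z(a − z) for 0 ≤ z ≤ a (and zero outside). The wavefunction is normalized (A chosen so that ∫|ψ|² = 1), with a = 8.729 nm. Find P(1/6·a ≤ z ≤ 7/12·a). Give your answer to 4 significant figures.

P ≈ 0.6179

P = ∫_{1/6·a}^{7/12·a} |ψ(z)|² dz.
With A² fixed by ∫|ψ|² = 1, i.e. A² = (a^5/30)^(−1), substitute and integrate.
Let u = z/a; then A² and the length scale cancel, so P = ∫_{1/6}^{7/12} u^2·(1 - u)^2 du ÷ ∫_{0}^{1} u^2·(1 - u)^2 du.
Using ∫ u^2·(1 - u)^2 du = u^3·(6·u^2 - 15·u + 10)/30, the numerator is ≈ 0.0205962 and the denominator is 1/30.
Taking the ratio, P = 0.61789.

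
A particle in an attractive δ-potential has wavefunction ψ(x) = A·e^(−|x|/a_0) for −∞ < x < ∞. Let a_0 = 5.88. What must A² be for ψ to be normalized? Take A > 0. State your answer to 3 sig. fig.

The normalization condition is ∫|ψ|² dx = 1 from −∞ to ∞.
Using ∫₀^∞ xⁿ e^(−αx) dx = n!/αⁿ⁺¹, carrying out the integral gives A² · a_0.
Setting this equal to 1 gives A² = 1/(a_0).
With a_0 = 5.88: A² = 0.1701 and A = 0.4124.

A^2 ≈ 0.170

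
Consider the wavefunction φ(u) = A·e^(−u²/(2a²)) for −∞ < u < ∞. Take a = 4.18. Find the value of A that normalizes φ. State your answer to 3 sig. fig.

A ≈ 0.367

The normalization condition is ∫|φ|² du = 1 from −∞ to ∞.
With φ = A·e^(−u²/(2a²)), the integral evaluates to A²·[√(π)·a].
Setting this equal to 1 gives A² = 1/(√(π)·a).
Substituting a = 4.18 gives A² = 0.1350, so A = 0.3674.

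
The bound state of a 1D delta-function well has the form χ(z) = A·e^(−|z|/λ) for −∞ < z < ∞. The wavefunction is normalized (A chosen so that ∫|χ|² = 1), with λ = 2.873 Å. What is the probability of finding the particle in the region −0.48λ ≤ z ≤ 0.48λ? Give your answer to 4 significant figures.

|χ|² is the probability density, so P = ∫_{−0.48λ}^{0.48λ} |χ|² dz.
Since A² = 1/(λ), this is the region integral divided by the full normalization integral.
Both integrals are even about z = 0, so only the z ≥ 0 halves are needed (the factors of 2 cancel). In terms of u = z/λ (A² and the length scale cancel between numerator and denominator), P = [∫_{0}^{0.48} e^(-2·u) du] / [∫_{0}^{∞} e^(-2·u) du].
With ∫ e^(-2·u) du = -e^(-2·u)/2 + C, the region integral is 1/2 - e^(-24/25)/2 and the full one is 1/2.
Taking the ratio, P = 0.61711.

P ≈ 0.6171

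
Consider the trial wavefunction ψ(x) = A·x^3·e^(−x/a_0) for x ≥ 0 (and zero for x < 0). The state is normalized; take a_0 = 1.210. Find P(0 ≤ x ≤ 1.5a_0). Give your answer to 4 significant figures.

The probability is P = ∫ |ψ|² dx over [0, 1.5a_0].
Since A² = 1/(45·a_0^7/8), this is the region integral divided by the full normalization integral.
Let u = x/a_0; then A² and the length scale cancel, so P = ∫_{0}^{1.5} u^6·e^(-2·u) du ÷ ∫_{0}^{∞} u^6·e^(-2·u) du.
Using ∫ u^6·e^(-2·u) du = -(4·u^6 + 12·u^5 + 30·u^4 + 60·u^3 + 90·u^2 + 90·u + 45)·e^(-2·u)/8, the numerator is ≈ 0.188486 and the denominator is 45/8.
This works out to P = 0.033509.

P ≈ 0.03351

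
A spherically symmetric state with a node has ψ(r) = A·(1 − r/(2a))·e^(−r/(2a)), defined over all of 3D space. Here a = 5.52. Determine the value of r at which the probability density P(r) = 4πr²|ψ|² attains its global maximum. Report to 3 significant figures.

r ≈ 28.9

Differentiate P(r) = 4πr²|ψ|² with respect to r and set to zero.
This gives r = a·(√(5) + 3).
With a = 5.52, the most probable radial distance is 28.90.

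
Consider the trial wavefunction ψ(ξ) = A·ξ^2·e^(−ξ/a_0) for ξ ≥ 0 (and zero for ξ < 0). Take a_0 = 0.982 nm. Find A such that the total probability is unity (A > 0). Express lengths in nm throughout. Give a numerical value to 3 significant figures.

We need A² ∫|f|² dξ = 1, taking the integral from 0 to ∞.
Recall ∫₀^∞ ξ^m e^(−ξ/β) dξ = m!·β^(m+1), ∫|ψ|² dξ = A²·(3·a_0^5/4).
Hence A² = 1/[3·a_0^5/4].
Substituting a_0 = 0.982 gives A² = 1.460, so A = 1.208.

A ≈ 1.21 nm^(-5/2)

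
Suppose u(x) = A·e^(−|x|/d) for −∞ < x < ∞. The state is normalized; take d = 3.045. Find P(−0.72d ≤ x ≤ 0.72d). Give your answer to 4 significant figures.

|u|² is the probability density, so P = ∫_{−0.72d}^{0.72d} |u|² dx.
With A² fixed by ∫|u|² = 1, i.e. A² = (d)^(−1), substitute and integrate.
By symmetry take twice the x ≥ 0 contribution in numerator and denominator; the 2's cancel. In terms of t = x/d (A² and the length scale cancel between numerator and denominator), P = [∫_{0}^{0.72} e^(-2·t) dt] / [∫_{0}^{∞} e^(-2·t) dt].
An antiderivative of e^(-2·t) is -e^(-2·t)/2; evaluating from 0 to 0.72 gives 1/2 - e^(-36/25)/2, while the full integral is 1/2.
The result is P = 0.76307.

P ≈ 0.7631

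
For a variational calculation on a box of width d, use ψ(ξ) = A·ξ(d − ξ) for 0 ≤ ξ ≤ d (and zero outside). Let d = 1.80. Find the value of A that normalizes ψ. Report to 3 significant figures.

A ≈ 1.26

Normalization requires ∫|ψ|² dξ = 1, integrated from 0 to d.
Carrying out the integral gives A² · d^5/30.
With d = 1.80: A² = 1.588 and A = 1.260.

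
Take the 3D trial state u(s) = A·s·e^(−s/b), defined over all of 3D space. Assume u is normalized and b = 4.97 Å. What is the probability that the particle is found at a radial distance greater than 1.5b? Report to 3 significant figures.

Integrate the radial probability density 4πs²|u|² over s > 1.5b.
Normalization gives A² = 1/(3·π·b^5).
Let t = s/b; then A², 4π and the length scale all cancel, so P = ∫_{1.5}^{∞} t^4·e^(-2·t) dt ÷ ∫_{0}^{∞} t^4·e^(-2·t) dt.
Using ∫ t^4·e^(-2·t) dt = -(t^4/2 + t^3 + 3·t^2/2 + 3·t/2 + 3/4)·e^(-2·t), the numerator is 393·e^(-3)/32 and the denominator is 3/4.
Taking the ratio yields P = 0.8153.

P ≈ 0.815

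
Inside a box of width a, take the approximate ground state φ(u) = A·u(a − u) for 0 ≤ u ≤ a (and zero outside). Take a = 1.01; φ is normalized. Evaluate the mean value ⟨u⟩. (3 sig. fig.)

⟨u⟩ = ∫ u |φ|² du over the full domain.
Expanding the polynomial and integrating term by term, evaluating both integrals, ⟨u⟩ = a/2.
Putting a = 1.01 gives 0.5050.

⟨u⟩ ≈ 0.505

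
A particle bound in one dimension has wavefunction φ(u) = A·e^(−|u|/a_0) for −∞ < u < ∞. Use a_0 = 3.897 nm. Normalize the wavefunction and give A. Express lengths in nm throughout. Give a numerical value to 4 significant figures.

A ≈ 0.5066 nm^(-1/2)

Require ∫ |φ|² du = 1 over the whole domain.
With ∫₀^∞ u^0 e^(−αu) du = 0!/α^1, carrying out the integral gives A² · a_0.
Substituting a_0 = 3.897 gives A² = 0.25661, so A = 0.50656.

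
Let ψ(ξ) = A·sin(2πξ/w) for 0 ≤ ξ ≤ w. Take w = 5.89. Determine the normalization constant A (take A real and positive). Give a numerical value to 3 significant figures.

A ≈ 0.583

Normalization requires ∫|ψ|² dξ = 1, integrated from 0 to w.
∫|ψ|² dξ = A²·(w/2).
Substituting w = 5.89 gives A² = 0.3396, so A = 0.5827.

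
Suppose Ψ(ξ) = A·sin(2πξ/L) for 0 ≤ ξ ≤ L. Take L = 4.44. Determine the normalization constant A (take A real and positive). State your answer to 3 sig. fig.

A ≈ 0.671

Normalization requires ∫|Ψ|² dξ = 1, integrated from 0 to L.
With Ψ = A·sin(2πξ/L), the integral evaluates to A²·[L/2].
Hence A² = 1/[L/2].
With L = 4.44: A² = 0.4505 and A = 0.6712.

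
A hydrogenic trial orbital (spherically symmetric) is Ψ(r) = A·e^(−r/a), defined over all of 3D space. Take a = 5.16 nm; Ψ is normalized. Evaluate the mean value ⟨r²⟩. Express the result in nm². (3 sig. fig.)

⟨r^2⟩ ≈ 79.9 nm^2

By definition ⟨r²⟩ = ∫ r^2 |Ψ(r)|² 4πr² dr.
Recall ∫₀^∞ r^m e^(−r/β) dr = m!·β^(m+1), since the A² factors cancel between numerator and denominator, ⟨r²⟩ = 3·a^2.
With a = 5.16, ⟨r^2⟩ = 79.88.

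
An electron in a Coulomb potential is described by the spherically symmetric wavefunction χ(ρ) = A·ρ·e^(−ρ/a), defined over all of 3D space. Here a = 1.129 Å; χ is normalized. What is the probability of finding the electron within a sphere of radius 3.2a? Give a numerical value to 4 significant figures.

Integrate the radial probability density 4πρ²|χ|² over ρ ≤ 3.2a.
The full normalization integral is A²·[3·π·a^5] = 1, fixing A².
Substituting u = ρ/a, A², 4π and the length scale all cancel in the ratio: P = ∫_{0}^{3.2} u^4·e^(-2·u) du / ∫_{0}^{∞} u^4·e^(-2·u) du.
With ∫ u^4·e^(-2·u) du = -(u^4/2 + u^3 + 3·u^2/2 + 3·u/2 + 3/4)·e^(-2·u) + C, the region integral is ≈ 0.573697 and the full one is 3/4.
The region integral divided by the full integral gives P = 0.76493.

P ≈ 0.7649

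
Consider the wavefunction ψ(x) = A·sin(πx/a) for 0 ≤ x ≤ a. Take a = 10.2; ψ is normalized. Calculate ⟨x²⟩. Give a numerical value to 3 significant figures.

⟨x^2⟩ ≈ 29.4

By definition ⟨x²⟩ = ∫ x^2 |ψ(x)|² dx.
Using sin²θ = (1 − cos 2θ)/2, evaluating both integrals, ⟨x²⟩ = -a^2/(2·π^2) + a^2/3.
With a = 10.2, ⟨x^2⟩ = 29.41.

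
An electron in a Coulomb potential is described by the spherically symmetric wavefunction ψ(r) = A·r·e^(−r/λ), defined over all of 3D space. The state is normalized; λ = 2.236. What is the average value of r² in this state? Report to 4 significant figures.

⟨r^2⟩ ≈ 37.50

⟨r²⟩ = ∫ r^2 |ψ|² 4πr² dr over the full domain.
Evaluating both integrals, ⟨r²⟩ = 15·λ^2/2.
Putting λ = 2.236 gives 37.498.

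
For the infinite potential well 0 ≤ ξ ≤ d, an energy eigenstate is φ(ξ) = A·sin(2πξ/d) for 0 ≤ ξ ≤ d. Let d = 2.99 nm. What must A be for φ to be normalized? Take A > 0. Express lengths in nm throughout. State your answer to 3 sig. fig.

We need A² ∫|f|² dξ = 1, taking the integral from 0 to d.
Using sin²θ = (1 − cos 2θ)/2, ∫|φ|² dξ = A²·(d/2).
Setting this equal to 1 gives A² = 1/(d/2).
Plugging in d = 2.99 yields A = 0.8179.

A ≈ 0.818 nm^(-1/2)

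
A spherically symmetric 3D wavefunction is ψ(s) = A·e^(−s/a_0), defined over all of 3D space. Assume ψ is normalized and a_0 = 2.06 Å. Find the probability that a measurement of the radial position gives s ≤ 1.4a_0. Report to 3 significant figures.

With dV = 4πs²ds, the probability is ∫|ψ|² dV over s ≤ 1.4a_0.
The full normalization integral is A²·[π·a_0^3] = 1, fixing A².
Let u = s/a_0; then A², 4π and the length scale all cancel, so P = ∫_{0}^{1.4} u^2·e^(-2·u) du ÷ ∫_{0}^{∞} u^2·e^(-2·u) du.
Using ∫ u^2·e^(-2·u) du = -(2·u^2 + 2·u + 1)·e^(-2·u)/4, the numerator is 1/4 - 193·e^(-14/5)/100 and the denominator is 1/4.
The region integral divided by the full integral gives P = 0.5305.

P ≈ 0.531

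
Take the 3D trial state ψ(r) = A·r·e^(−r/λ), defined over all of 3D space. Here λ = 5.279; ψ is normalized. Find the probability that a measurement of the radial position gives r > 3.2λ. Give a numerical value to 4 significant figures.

P ≈ 0.2351

P = ∫ |ψ|² 4πr² dr over r > 3.2λ.
The full normalization integral is A²·[3·π·λ^5] = 1, fixing A².
Substituting u = r/λ, A², 4π and the length scale all cancel in the ratio: P = ∫_{3.2}^{∞} u^4·e^(-2·u) du / ∫_{0}^{∞} u^4·e^(-2·u) du.
With ∫ u^4·e^(-2·u) du = -(u^4/2 + u^3 + 3·u^2/2 + 3·u/2 + 3/4)·e^(-2·u) + C, the region integral is ≈ 0.176303 and the full one is 3/4.
This evaluates to P = 0.23507.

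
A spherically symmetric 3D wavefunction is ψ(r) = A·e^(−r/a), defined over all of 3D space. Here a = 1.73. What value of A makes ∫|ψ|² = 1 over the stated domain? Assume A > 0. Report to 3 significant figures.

A ≈ 0.248

Normalization requires ∫|ψ|² 4πr² dr = 1, integrated from 0 to ∞.
(Spherical symmetry: dV = 4πr² dr.)
Using ∫₀^∞ rⁿ e^(−αr) dr = n!/αⁿ⁺¹, ∫|ψ|² 4πr² dr = A²·(π·a^3).
Substituting a = 1.73 gives A² = 0.06148, so A = 0.2479.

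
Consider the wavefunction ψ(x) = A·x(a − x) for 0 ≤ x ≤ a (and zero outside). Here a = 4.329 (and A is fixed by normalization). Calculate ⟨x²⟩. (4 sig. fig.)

⟨x^2⟩ ≈ 5.354

⟨x²⟩ = ∫ x^2 |ψ|² dx over the full domain.
Expanding the polynomial and integrating term by term, since the A² factors cancel between numerator and denominator, ⟨x²⟩ = 2·a^2/7.
Putting a = 4.329 gives 5.3544.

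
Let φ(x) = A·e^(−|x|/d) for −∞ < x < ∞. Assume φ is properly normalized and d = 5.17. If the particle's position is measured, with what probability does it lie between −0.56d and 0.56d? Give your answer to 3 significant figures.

The probability is P = ∫ |φ|² dx over [−0.56d, 0.56d].
The normalization integral ∫|φ|²dx over the whole domain equals d·A², and A² cancels in the ratio.
By symmetry take twice the x ≥ 0 contribution in numerator and denominator; the 2's cancel. Substituting u = x/d, A² and the length scale cancel in the ratio: P = ∫_{0}^{0.56} e^(-2·u) du / ∫_{0}^{∞} e^(-2·u) du.
Using ∫ e^(-2·u) du = -e^(-2·u)/2, the numerator is 1/2 - e^(-28/25)/2 and the denominator is 1/2.
Taking the ratio, P = 0.6737.

P ≈ 0.674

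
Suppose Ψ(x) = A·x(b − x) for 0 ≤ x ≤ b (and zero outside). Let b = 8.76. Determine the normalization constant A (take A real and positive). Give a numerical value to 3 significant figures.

A ≈ 0.0241

The normalization condition is ∫|Ψ|² dx = 1 from 0 to b.
With Ψ = A·x(b − x), the integral evaluates to A²·[b^5/30].
Hence A² = 1/[b^5/30].
Plugging in b = 8.76 yields A = 0.02412.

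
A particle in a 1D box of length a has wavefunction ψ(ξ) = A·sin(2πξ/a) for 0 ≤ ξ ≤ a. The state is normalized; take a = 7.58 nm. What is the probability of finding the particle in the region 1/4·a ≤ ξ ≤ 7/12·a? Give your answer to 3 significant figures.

P = ∫_{1/4·a}^{7/12·a} |ψ(ξ)|² dξ.
Since A² = 1/(a/2), this is the region integral divided by the full normalization integral.
Substituting u = ξ/a, A² and the length scale cancel in the ratio: P = ∫_{1/4}^{7/12} sin(2·π·u)^2 du / ∫_{0}^{1} sin(2·π·u)^2 du.
Using ∫ sin(2·π·u)^2 du = u/2 - sin(4·π·u)/(8·π), the numerator is -√(3)/(16·π) + 1/6 and the denominator is 1/2.
Evaluating gives P = (-√(3)/8 + π/3)/π.

P ≈ 0.264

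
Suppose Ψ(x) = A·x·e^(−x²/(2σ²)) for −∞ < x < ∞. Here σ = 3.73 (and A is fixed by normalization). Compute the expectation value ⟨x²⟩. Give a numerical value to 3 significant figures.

By definition ⟨x²⟩ = ∫ x^2 |Ψ(x)|² dx.
Evaluating both integrals, ⟨x²⟩ = 3·σ^2/2.
With σ = 3.73, ⟨x^2⟩ = 20.87.

⟨x^2⟩ ≈ 20.9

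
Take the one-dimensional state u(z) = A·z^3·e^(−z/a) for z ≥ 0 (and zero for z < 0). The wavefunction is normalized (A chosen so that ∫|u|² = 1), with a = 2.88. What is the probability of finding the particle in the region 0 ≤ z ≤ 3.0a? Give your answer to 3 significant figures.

P = ∫_{0}^{3.0a} |u(z)|² dz.
Since A² = 1/(45·a^7/8), this is the region integral divided by the full normalization integral.
Let t = z/a; then A² and the length scale cancel, so P = ∫_{0}^{3.0} t^6·e^(-2·t) dt ÷ ∫_{0}^{∞} t^6·e^(-2·t) dt.
With ∫ t^6·e^(-2·t) dt = -(4·t^6 + 12·t^5 + 30·t^4 + 60·t^3 + 90·t^2 + 90·t + 45)·e^(-2·t)/8 + C, the region integral is ≈ 2.2145 and the full one is 45/8.
The result is P = 0.3937.

P ≈ 0.394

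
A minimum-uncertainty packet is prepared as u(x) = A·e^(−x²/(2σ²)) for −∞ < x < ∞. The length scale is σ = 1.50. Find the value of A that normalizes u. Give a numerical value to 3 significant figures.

Normalization requires ∫|u|² dx = 1, integrated from −∞ to ∞.
∫|u|² dx = A²·(√(π)·σ).
So A² = (√(π)·σ)^(−1).
Substituting σ = 1.50 gives A² = 0.3761, so A = 0.6133.

A ≈ 0.613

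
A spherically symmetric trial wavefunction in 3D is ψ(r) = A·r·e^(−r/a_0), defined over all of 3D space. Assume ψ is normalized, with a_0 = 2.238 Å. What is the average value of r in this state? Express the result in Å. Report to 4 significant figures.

The expectation value is the |ψ|²-weighted average of r: ∫ r|ψ|² 4πr² dr.
Recall ∫₀^∞ r^m e^(−r/β) dr = m!·β^(m+1), since the A² factors cancel between numerator and denominator, ⟨r⟩ = 5·a_0/2.
Putting a_0 = 2.238 gives 5.5950.

⟨r⟩ ≈ 5.595 Å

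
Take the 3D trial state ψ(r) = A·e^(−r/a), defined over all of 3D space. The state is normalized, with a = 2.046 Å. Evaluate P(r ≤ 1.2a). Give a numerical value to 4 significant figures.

P ≈ 0.4303

Integrate the radial probability density 4πr²|ψ|² over r ≤ 1.2a.
A² is fixed by ∫₀^∞ 4πr²|ψ|² dr = 1, i.e. A² = (π·a^3)^(−1).
Substituting u = r/a, A², 4π and the length scale all cancel in the ratio: P = ∫_{0}^{1.2} u^2·e^(-2·u) du / ∫_{0}^{∞} u^2·e^(-2·u) du.
Using ∫ u^2·e^(-2·u) du = -(2·u^2 + 2·u + 1)·e^(-2·u)/4, the numerator is 1/4 - 157·e^(-12/5)/100 and the denominator is 1/4.
Taking the ratio yields P = 0.43029.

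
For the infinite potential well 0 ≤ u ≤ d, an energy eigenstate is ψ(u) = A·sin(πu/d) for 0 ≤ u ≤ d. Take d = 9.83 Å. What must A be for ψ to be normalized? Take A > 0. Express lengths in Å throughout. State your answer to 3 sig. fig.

The normalization condition is ∫|ψ|² du = 1 from 0 to d.
∫|ψ|² du = A²·(d/2).
Setting this equal to 1 gives A² = 1/(d/2).
Plugging in d = 9.83 yields A = 0.4511.

A ≈ 0.451 Å^(-1/2)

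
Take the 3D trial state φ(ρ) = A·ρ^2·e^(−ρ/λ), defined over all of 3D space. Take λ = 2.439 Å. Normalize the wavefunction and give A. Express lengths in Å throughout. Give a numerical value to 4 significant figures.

A ≈ 0.005249 Å^(-7/2)

Require ∫ |φ|² 4πρ² dρ = 1 over the whole domain.
(Spherical symmetry: dV = 4πρ² dρ.)
Using ∫₀^∞ ρⁿ e^(−αρ) dρ = n!/αⁿ⁺¹, carrying out the integral gives A² · 45·π·λ^7/2.
Hence A² = 1/[45·π·λ^7/2].
Plugging in λ = 2.439 yields A = 0.0052492.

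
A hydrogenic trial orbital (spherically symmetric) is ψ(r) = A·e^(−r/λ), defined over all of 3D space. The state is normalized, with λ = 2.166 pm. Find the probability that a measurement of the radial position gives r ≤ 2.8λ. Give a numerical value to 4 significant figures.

P ≈ 0.9176

Integrate the radial probability density 4πr²|ψ|² over r ≤ 2.8λ.
Normalization gives A² = 1/(π·λ^3).
In terms of u = r/λ (A², 4π and the length scale all cancel between numerator and denominator), P = [∫_{0}^{2.8} u^2·e^(-2·u) du] / [∫_{0}^{∞} u^2·e^(-2·u) du].
Using ∫ u^2·e^(-2·u) du = -(2·u^2 + 2·u + 1)·e^(-2·u)/4, the numerator is 1/4 - 557·e^(-28/5)/100 and the denominator is 1/4.
This evaluates to P = 0.91761.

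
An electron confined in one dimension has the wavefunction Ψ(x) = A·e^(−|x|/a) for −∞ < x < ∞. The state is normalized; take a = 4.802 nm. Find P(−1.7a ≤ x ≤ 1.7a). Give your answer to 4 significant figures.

The probability is P = ∫ |Ψ|² dx over [−1.7a, 1.7a].
With A² fixed by ∫|Ψ|² = 1, i.e. A² = (a)^(−1), substitute and integrate.
Both integrals are even about x = 0, so only the x ≥ 0 halves are needed (the factors of 2 cancel). Let u = x/a; then A² and the length scale cancel, so P = ∫_{0}^{1.7} e^(-2·u) du ÷ ∫_{0}^{∞} e^(-2·u) du.
With ∫ e^(-2·u) du = -e^(-2·u)/2 + C, the region integral is 1/2 - e^(-17/5)/2 and the full one is 1/2.
Taking the ratio, P = 0.96663.

P ≈ 0.9666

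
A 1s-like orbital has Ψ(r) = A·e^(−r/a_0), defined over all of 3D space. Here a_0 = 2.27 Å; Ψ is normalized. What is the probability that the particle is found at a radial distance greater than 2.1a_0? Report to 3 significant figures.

Integrate the radial probability density 4πr²|Ψ|² over r > 2.1a_0.
The full normalization integral is A²·[π·a_0^3] = 1, fixing A².
Let u = r/a_0; then A², 4π and the length scale all cancel, so P = ∫_{2.1}^{∞} u^2·e^(-2·u) du ÷ ∫_{0}^{∞} u^2·e^(-2·u) du.
With ∫ u^2·e^(-2·u) du = -(2·u^2 + 2·u + 1)·e^(-2·u)/4 + C, the region integral is 701·e^(-21/5)/200 and the full one is 1/4.
Taking the ratio yields P = 0.2102.

P ≈ 0.210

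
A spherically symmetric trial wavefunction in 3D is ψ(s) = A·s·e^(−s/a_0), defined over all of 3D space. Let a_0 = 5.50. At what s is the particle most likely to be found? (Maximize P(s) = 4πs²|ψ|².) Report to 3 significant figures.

Set d/ds [P(s) = 4πs²|ψ|²] = 0 and solve for s > 0.
This gives s = 2·a_0.
With a_0 = 5.50, the most probable radial distance is 11.00.

s ≈ 11.0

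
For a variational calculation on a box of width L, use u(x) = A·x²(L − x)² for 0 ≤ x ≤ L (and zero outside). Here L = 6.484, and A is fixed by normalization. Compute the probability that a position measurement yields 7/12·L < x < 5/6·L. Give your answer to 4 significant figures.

P ≈ 0.2934

P = ∫_{7/12·L}^{5/6·L} |u(x)|² dx.
With A² fixed by ∫|u|² = 1, i.e. A² = (L^9/630)^(−1), substitute and integrate.
Substituting t = x/L, A² and the length scale cancel in the ratio: P = ∫_{7/12}^{5/6} t^4·(1 - t)^4 dt / ∫_{0}^{1} t^4·(1 - t)^4 dt.
Using ∫ t^4·(1 - t)^4 dt = t^5·(70·t^4 - 315·t^3 + 540·t^2 - 420·t + 126)/630, the numerator is ≈ 0.000465682 and the denominator is 1/630.
This works out to P = 0.29338.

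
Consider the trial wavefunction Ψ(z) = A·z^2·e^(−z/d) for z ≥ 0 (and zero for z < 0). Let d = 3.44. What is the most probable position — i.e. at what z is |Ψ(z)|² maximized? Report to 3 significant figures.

Differentiate |Ψ(z)|² with respect to z and set to zero.
Solving yields z = 2·d.
With d = 3.44, the most probable position is 6.880.

z ≈ 6.88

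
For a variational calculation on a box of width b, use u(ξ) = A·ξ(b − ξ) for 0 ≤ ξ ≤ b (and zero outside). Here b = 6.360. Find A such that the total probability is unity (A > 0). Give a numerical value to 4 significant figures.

A ≈ 0.05369

Require ∫ |u|² dξ = 1 over the whole domain.
With u = A·ξ(b − ξ), the integral evaluates to A²·[b^5/30].
Setting this equal to 1 gives A² = 1/(b^5/30).
Plugging in b = 6.360 yields A = 0.053693.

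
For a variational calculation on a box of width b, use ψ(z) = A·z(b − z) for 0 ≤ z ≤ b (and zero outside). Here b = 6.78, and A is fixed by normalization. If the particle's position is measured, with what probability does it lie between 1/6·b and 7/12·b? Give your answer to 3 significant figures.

P = ∫_{1/6·b}^{7/12·b} |ψ(z)|² dz.
The normalization integral ∫|ψ|²dz over the whole domain equals b^5/30·A², and A² cancels in the ratio.
Let u = z/b; then A² and the length scale cancel, so P = ∫_{1/6}^{7/12} u^2·(1 - u)^2 du ÷ ∫_{0}^{1} u^2·(1 - u)^2 du.
Using ∫ u^2·(1 - u)^2 du = u^3·(6·u^2 - 15·u + 10)/30, the numerator is ≈ 0.020596 and the denominator is 1/30.
Evaluating gives P = 0.6179.

P ≈ 0.618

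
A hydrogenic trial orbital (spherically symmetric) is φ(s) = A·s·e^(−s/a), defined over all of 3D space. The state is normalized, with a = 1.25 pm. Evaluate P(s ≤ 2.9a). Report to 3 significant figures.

Integrate the radial probability density 4πs²|φ|² over s ≤ 2.9a.
The full normalization integral is A²·[3·π·a^5] = 1, fixing A².
In terms of u = s/a (A², 4π and the length scale all cancel between numerator and denominator), P = [∫_{0}^{2.9} u^4·e^(-2·u) du] / [∫_{0}^{∞} u^4·e^(-2·u) du].
With ∫ u^4·e^(-2·u) du = -(u^4/2 + u^3 + 3·u^2/2 + 3·u/2 + 3/4)·e^(-2·u) + C, the region integral is ≈ 0.51546 and the full one is 3/4.
The region integral divided by the full integral gives P = 0.6873.

P ≈ 0.687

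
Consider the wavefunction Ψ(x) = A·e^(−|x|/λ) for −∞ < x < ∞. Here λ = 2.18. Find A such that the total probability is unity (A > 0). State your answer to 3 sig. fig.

A ≈ 0.677

The normalization condition is ∫|Ψ|² dx = 1 from −∞ to ∞.
With ∫₀^∞ x^0 e^(−αx) dx = 0!/α^1, ∫|Ψ|² dx = A²·(λ).
So A² = (λ)^(−1).
Plugging in λ = 2.18 yields A = 0.6773.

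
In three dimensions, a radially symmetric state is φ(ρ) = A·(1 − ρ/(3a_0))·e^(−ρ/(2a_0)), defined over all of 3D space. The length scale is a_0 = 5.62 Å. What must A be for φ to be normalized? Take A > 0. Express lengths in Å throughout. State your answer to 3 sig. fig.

A ≈ 0.0259 Å^(-3/2)

The normalization condition is ∫|φ|² 4πρ² dρ = 1 from 0 to ∞.
(Spherical symmetry: dV = 4πρ² dρ.)
Recall ∫₀^∞ ρ^m e^(−ρ/β) dρ = m!·β^(m+1), carrying out the integral gives A² · 8·π·a_0^3/3.
Hence A² = 1/[8·π·a_0^3/3].
Substituting a_0 = 5.62 gives A² = 0.0006725, so A = 0.02593.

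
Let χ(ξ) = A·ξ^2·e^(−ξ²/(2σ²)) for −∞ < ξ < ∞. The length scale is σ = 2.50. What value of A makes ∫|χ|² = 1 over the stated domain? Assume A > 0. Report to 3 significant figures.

Normalization requires ∫|χ|² dξ = 1, integrated from −∞ to ∞.
With ∫_{−∞}^{∞} ξ^(2m) e^(−αξ²) dξ = (2m−1)!!·√π / (2^m α^(m+1/2)), ∫|χ|² dξ = A²·(3·√(π)·σ^5/4).
So A² = (3·√(π)·σ^5/4)^(−1).
Substituting σ = 2.50 gives A² = 0.007703, so A = 0.08777.

A ≈ 0.0878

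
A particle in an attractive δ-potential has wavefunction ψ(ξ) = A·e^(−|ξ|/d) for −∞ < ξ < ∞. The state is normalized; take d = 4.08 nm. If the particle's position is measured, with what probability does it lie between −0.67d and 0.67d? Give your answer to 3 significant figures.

P ≈ 0.738

The probability is P = ∫ |ψ|² dξ over [−0.67d, 0.67d].
With A² fixed by ∫|ψ|² = 1, i.e. A² = (d)^(−1), substitute and integrate.
By symmetry take twice the ξ ≥ 0 contribution in numerator and denominator; the 2's cancel. Substituting u = ξ/d, A² and the length scale cancel in the ratio: P = ∫_{0}^{0.67} e^(-2·u) du / ∫_{0}^{∞} e^(-2·u) du.
With ∫ e^(-2·u) du = -e^(-2·u)/2 + C, the region integral is 1/2 - e^(-67/50)/2 and the full one is 1/2.
Taking the ratio, P = 0.7382.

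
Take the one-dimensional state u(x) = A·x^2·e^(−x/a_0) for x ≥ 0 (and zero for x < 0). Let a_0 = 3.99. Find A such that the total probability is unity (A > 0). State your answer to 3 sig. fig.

Require ∫ |u|² dx = 1 over the whole domain.
Recall ∫₀^∞ x^m e^(−x/β) dx = m!·β^(m+1), with u = A·x^2·e^(−x/a_0), the integral evaluates to A²·[3·a_0^5/4].
So A² = (3·a_0^5/4)^(−1).
Substituting a_0 = 3.99 gives A² = 0.001318, so A = 0.03631.

A ≈ 0.0363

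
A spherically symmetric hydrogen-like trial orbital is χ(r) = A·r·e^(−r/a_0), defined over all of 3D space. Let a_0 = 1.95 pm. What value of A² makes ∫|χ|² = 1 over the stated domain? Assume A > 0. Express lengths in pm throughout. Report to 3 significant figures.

The normalization condition is ∫|χ|² 4πr² dr = 1 from 0 to ∞.
In 3D with spherical symmetry the volume element is 4πr² dr.
∫|χ|² 4πr² dr = A²·(3·π·a_0^5).
Hence A² = 1/[3·π·a_0^5].
With a_0 = 1.95: A² = 0.003763 and A = 0.06134.

A^2 ≈ 0.00376 pm^(-5)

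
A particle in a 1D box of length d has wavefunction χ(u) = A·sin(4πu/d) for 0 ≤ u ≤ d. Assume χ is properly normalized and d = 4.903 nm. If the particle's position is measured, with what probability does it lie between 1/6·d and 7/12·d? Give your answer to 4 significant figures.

P ≈ 0.3478

P = ∫_{1/6·d}^{7/12·d} |χ(u)|² du.
Since A² = 1/(d/2), this is the region integral divided by the full normalization integral.
Substituting t = u/d, A² and the length scale cancel in the ratio: P = ∫_{1/6}^{7/12} sin(4·π·t)^2 dt / ∫_{0}^{1} sin(4·π·t)^2 dt.
With ∫ sin(4·π·t)^2 dt = t/2 - sin(4·π·t)·cos(4·π·t)/(8·π) + C, the region integral is -√(3)/(16·π) + 5/24 and the full one is 1/2.
This works out to P = -√(3)/(8·π) + 5/12.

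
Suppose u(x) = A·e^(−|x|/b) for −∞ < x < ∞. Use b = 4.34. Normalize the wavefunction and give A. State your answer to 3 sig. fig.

Require ∫ |u|² dx = 1 over the whole domain.
Using ∫₀^∞ xⁿ e^(−αx) dx = n!/αⁿ⁺¹, ∫|u|² dx = A²·(b).
Hence A² = 1/[b].
Plugging in b = 4.34 yields A = 0.4800.

A ≈ 0.480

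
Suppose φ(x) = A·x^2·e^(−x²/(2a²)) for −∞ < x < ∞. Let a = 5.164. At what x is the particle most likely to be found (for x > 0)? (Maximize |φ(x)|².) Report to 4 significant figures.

Set d/dx [|φ(x)|²] = 0 and solve for x > 0.
This gives x = √(2)·a.
With a = 5.164, the value of x > 0 at which the probability density is greatest is 7.3030.

x ≈ 7.303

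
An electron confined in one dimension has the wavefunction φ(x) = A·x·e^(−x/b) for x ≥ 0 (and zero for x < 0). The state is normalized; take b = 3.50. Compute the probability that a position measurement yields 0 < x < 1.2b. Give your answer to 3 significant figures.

|φ|² is the probability density, so P = ∫_{0}^{1.2b} |φ|² dx.
With A² fixed by ∫|φ|² = 1, i.e. A² = (b^3/4)^(−1), substitute and integrate.
Let u = x/b; then A² and the length scale cancel, so P = ∫_{0}^{1.2} u^2·e^(-2·u) du ÷ ∫_{0}^{∞} u^2·e^(-2·u) du.
With ∫ u^2·e^(-2·u) du = -(2·u^2 + 2·u + 1)·e^(-2·u)/4 + C, the region integral is 1/4 - 157·e^(-12/5)/100 and the full one is 1/4.
This works out to P = 0.4303.

P ≈ 0.430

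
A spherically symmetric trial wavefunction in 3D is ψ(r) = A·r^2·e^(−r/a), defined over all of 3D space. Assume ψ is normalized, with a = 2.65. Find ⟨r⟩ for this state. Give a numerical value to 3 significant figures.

⟨r⟩ = ∫ r |ψ|² 4πr² dr over the full domain.
The ratio of the moment integral to the normalization integral gives ⟨r⟩ = 7·a/2.
Putting a = 2.65 gives 9.275.

⟨r⟩ ≈ 9.28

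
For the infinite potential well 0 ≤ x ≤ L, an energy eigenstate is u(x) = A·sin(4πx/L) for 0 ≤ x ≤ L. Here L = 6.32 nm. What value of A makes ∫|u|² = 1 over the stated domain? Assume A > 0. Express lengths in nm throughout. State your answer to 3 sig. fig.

A ≈ 0.563 nm^(-1/2)

We need A² ∫|f|² dx = 1, taking the integral from 0 to L.
∫|u|² dx = A²·(L/2).
Setting this equal to 1 gives A² = 1/(L/2).
With L = 6.32: A² = 0.3165 and A = 0.5625.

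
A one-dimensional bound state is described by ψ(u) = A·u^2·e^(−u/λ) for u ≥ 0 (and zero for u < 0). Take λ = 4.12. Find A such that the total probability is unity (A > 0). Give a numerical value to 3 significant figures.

We need A² ∫|f|² du = 1, taking the integral from 0 to ∞.
Recall ∫₀^∞ u^m e^(−u/β) du = m!·β^(m+1), ∫|ψ|² du = A²·(3·λ^5/4).
So A² = (3·λ^5/4)^(−1).
Plugging in λ = 4.12 yields A = 0.03351.

A ≈ 0.0335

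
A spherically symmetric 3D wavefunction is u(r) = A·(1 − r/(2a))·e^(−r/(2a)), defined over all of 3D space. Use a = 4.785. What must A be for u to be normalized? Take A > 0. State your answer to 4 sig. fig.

Require ∫ |u|² 4πr² dr = 1 over the whole domain.
(Spherical symmetry: dV = 4πr² dr.)
Using ∫₀^∞ rⁿ e^(−αr) dr = n!/αⁿ⁺¹, ∫|u|² 4πr² dr = A²·(8·π·a^3).
With a = 4.785: A² = 0.00036317 and A = 0.019057.

A ≈ 0.01906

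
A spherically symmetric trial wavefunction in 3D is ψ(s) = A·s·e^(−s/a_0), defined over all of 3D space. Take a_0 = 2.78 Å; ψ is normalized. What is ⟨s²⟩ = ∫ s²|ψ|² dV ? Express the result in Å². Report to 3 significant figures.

The expectation value is the |ψ|²-weighted average of s^2: ∫ s^2|ψ|² 4πs² ds.
Evaluating both integrals, ⟨s²⟩ = 15·a_0^2/2.
With a_0 = 2.78, ⟨s^2⟩ = 57.96.

⟨s^2⟩ ≈ 58.0 Å^2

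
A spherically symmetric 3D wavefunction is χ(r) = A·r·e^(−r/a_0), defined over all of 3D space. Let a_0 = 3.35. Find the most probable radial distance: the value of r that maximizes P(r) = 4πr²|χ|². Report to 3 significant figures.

r ≈ 6.70

Differentiate P(r) = 4πr²|χ|² with respect to r and set to zero.
Solving yields r = 2·a_0.
With a_0 = 3.35, the most probable radial distance is 6.700.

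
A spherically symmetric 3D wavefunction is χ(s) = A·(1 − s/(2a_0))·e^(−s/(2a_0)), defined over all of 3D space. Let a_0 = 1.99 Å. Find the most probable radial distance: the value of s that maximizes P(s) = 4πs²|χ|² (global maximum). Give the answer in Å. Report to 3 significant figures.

The maximum of P(s) = 4πs²|χ|² occurs where its derivative vanishes.
This gives s = a_0·(√(5) + 3).
With a_0 = 1.99, the most probable radial distance is 10.42 Å.

s ≈ 10.4 Å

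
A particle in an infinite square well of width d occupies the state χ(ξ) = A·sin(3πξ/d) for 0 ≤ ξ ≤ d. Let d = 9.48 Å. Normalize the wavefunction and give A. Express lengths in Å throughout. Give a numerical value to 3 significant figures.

We need A² ∫|f|² dξ = 1, taking the integral from 0 to d.
The integral (without the A² prefactor) comes out to d/2.
So A² = (d/2)^(−1).
Substituting d = 9.48 gives A² = 0.2110, so A = 0.4593.

A ≈ 0.459 Å^(-1/2)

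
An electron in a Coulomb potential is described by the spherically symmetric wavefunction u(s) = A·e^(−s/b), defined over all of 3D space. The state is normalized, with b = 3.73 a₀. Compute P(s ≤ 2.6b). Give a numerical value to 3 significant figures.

Integrate the radial probability density 4πs²|u|² over s ≤ 2.6b.
A² is fixed by ∫₀^∞ 4πs²|u|² ds = 1, i.e. A² = (π·b^3)^(−1).
In terms of t = s/b (A², 4π and the length scale all cancel between numerator and denominator), P = [∫_{0}^{2.6} t^2·e^(-2·t) dt] / [∫_{0}^{∞} t^2·e^(-2·t) dt].
An antiderivative of t^2·e^(-2·t) is -(2·t^2 + 2·t + 1)·e^(-2·t)/4; evaluating from 0 to 2.6 gives 1/4 - 493·e^(-26/5)/100, while the full integral is 1/4.
This evaluates to P = 0.8912.

P ≈ 0.891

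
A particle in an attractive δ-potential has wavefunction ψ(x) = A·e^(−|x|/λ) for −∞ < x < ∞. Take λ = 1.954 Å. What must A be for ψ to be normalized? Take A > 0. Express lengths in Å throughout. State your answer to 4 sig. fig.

Normalization requires ∫|ψ|² dx = 1, integrated from −∞ to ∞.
The integral (without the A² prefactor) comes out to λ.
So A² = (λ)^(−1).
Substituting λ = 1.954 gives A² = 0.51177, so A = 0.71538.

A ≈ 0.7154 Å^(-1/2)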